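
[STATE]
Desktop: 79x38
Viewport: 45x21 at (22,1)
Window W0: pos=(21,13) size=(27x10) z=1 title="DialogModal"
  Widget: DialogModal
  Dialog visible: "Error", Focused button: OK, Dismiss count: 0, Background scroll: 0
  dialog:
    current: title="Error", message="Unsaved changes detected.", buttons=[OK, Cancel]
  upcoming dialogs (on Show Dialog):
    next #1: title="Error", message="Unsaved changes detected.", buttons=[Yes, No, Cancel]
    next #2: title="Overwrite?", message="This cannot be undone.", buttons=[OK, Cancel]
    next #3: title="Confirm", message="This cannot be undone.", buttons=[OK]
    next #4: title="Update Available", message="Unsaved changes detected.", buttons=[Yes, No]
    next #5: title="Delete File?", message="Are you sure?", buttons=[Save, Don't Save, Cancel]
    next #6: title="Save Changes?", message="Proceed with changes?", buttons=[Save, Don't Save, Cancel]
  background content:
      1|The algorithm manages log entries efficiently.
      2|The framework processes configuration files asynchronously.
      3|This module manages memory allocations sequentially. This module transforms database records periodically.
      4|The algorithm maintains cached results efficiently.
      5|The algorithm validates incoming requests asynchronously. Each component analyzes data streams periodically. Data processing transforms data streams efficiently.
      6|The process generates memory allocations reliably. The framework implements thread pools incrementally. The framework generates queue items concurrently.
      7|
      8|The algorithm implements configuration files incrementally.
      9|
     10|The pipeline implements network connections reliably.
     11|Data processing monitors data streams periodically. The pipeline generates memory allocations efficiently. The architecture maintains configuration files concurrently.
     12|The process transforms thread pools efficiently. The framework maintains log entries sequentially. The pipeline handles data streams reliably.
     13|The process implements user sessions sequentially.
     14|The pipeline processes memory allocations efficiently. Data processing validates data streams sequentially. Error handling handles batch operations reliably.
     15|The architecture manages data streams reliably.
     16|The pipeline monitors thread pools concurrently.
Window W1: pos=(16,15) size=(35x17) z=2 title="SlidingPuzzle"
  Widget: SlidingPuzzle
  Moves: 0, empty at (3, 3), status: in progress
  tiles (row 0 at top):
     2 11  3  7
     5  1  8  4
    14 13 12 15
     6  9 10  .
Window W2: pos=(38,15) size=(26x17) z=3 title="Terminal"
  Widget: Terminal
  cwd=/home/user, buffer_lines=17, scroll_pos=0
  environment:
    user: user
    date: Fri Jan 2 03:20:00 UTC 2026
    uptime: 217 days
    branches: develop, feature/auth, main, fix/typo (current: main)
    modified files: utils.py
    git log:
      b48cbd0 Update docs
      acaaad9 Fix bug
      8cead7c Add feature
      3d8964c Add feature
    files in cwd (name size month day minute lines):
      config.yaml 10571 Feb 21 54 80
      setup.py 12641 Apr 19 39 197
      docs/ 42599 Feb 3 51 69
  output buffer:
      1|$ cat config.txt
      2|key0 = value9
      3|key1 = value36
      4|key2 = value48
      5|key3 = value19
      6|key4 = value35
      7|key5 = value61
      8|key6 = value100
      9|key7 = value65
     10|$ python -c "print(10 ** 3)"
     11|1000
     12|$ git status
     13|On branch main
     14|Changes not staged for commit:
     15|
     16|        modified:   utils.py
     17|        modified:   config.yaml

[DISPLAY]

                                             
                                             
                                             
                                             
                                             
                                             
                                             
                                             
                                             
                                             
                                             
                                             
━━━━━━━━━━━━━━━━━━━━━━━━━┓                   
 DialogModal             ┃                   
━━━━━━━━━━━━━━━━┏━━━━━━━━━━━━━━━━━━━━━━━━┓   
ingPuzzle       ┃ Terminal               ┃   
────────────────┠────────────────────────┨   
┬────┬────┬────┐┃$ cat config.txt        ┃   
│ 11 │  3 │  7 │┃key0 = value9           ┃   
┼────┼────┼────┤┃key1 = value36          ┃   
│  1 │  8 │  4 │┃key2 = value48          ┃   


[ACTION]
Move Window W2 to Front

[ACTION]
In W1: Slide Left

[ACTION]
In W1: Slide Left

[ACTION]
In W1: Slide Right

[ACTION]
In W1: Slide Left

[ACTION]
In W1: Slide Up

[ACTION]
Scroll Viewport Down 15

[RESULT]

ingPuzzle       ┃ Terminal               ┃   
────────────────┠────────────────────────┨   
┬────┬────┬────┐┃$ cat config.txt        ┃   
│ 11 │  3 │  7 │┃key0 = value9           ┃   
┼────┼────┼────┤┃key1 = value36          ┃   
│  1 │  8 │  4 │┃key2 = value48          ┃   
┼────┼────┼────┤┃key3 = value19          ┃   
│ 13 │ 12 │ 15 │┃key4 = value35          ┃   
┼────┼────┼────┤┃key5 = value61          ┃   
│  9 │ 10 │    │┃key6 = value100         ┃   
┴────┴────┴────┘┃key7 = value65          ┃   
: 2             ┃$ python -c "print(10 **┃   
                ┃1000                    ┃   
                ┃$ git status            ┃   
                ┃On branch main          ┃   
━━━━━━━━━━━━━━━━┗━━━━━━━━━━━━━━━━━━━━━━━━┛   
                                             
                                             
                                             
                                             
                                             


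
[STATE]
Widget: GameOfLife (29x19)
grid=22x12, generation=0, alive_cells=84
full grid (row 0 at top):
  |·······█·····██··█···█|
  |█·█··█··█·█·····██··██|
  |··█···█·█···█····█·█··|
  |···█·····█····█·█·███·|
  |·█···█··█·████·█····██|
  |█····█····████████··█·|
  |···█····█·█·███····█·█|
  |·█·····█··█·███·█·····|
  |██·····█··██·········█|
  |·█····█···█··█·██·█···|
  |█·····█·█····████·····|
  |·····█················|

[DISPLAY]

Gen: 0                       
·······█·····██··█···█       
█·█··█··█·█·····██··██       
··█···█·█···█····█·█··       
···█·····█····█·█·███·       
·█···█··█·████·█····██       
█····█····████████··█·       
···█····█·█·███····█·█       
·█·····█··█·███·█·····       
██·····█··██·········█       
·█····█···█··█·██·█···       
█·····█·█····████·····       
·····█················       
                             
                             
                             
                             
                             
                             


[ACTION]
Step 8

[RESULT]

Gen: 8                       
······················       
······················       
·██···················       
·················██···       
················█·█···       
············██··█··█··       
·██········█·██··█·██·       
·█·█·█·█···█·████·····       
···███·██··███·██·███·       
·█·█·█··█······█·██···       
·██···················       
······················       
                             
                             
                             
                             
                             
                             


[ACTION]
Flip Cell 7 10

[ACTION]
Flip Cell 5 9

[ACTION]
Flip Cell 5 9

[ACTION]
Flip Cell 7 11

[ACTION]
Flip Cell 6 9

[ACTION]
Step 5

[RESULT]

Gen: 13                      
······················       
··················█···       
··················█···       
··················██··       
······················       
··█···············█·██       
·█·██·············█·██       
·█········██······█··█       
······█··█··█···█···█·       
·█·█·██···██····██··█·       
·█████···········███··       
······················       
                             
                             
                             
                             
                             
                             


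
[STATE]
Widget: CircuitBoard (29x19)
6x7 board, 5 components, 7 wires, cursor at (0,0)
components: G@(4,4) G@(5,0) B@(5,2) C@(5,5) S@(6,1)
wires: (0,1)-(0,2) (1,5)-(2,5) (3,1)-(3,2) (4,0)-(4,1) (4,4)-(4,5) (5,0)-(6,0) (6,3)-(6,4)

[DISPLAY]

   0 1 2 3 4 5               
0  [.]  · ─ ·                
                             
1                       ·    
                        │    
2                       ·    
                             
3       · ─ ·                
                             
4   · ─ ·           G ─ ·    
                             
5   G       B           C    
    │                        
6   ·   S       · ─ ·        
Cursor: (0,0)                
                             
                             
                             
                             


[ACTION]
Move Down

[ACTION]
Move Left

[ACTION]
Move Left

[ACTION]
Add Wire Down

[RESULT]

   0 1 2 3 4 5               
0       · ─ ·                
                             
1  [.]                  ·    
    │                   │    
2   ·                   ·    
                             
3       · ─ ·                
                             
4   · ─ ·           G ─ ·    
                             
5   G       B           C    
    │                        
6   ·   S       · ─ ·        
Cursor: (1,0)                
                             
                             
                             
                             


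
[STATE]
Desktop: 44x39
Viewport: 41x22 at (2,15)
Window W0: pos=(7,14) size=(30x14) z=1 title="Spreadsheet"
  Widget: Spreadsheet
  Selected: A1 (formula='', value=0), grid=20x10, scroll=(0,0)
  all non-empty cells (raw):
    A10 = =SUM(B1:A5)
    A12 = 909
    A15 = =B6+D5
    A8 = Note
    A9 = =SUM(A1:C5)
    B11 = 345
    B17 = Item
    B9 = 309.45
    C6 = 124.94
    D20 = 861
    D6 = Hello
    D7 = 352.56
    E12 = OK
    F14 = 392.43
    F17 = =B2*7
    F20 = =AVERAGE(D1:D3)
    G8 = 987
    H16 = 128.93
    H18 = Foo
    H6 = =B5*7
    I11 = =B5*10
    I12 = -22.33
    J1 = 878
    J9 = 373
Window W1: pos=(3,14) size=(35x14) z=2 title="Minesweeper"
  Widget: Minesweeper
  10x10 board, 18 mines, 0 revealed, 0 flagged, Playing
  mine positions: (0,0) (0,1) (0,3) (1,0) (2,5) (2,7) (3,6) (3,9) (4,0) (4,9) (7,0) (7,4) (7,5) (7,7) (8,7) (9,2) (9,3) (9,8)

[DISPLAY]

 ┃ Minesweeper                     ┃     
 ┠─────────────────────────────────┨     
 ┃■■■■■■■■■■                       ┃     
 ┃■■■■■■■■■■                       ┃     
 ┃■■■■■■■■■■                       ┃     
 ┃■■■■■■■■■■                       ┃     
 ┃■■■■■■■■■■                       ┃     
 ┃■■■■■■■■■■                       ┃     
 ┃■■■■■■■■■■                       ┃     
 ┃■■■■■■■■■■                       ┃     
 ┃■■■■■■■■■■                       ┃     
 ┃■■■■■■■■■■                       ┃     
 ┗━━━━━━━━━━━━━━━━━━━━━━━━━━━━━━━━━┛     
                                         
                                         
                                         
                                         
                                         
                                         
                                         
                                         
                                         


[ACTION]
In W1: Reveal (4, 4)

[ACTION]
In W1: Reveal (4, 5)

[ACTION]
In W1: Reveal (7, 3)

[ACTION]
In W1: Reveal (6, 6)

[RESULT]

 ┃ Minesweeper                     ┃     
 ┠─────────────────────────────────┨     
 ┃■■■■■■■■■■                       ┃     
 ┃■3212■■■■■                       ┃     
 ┃■1  1■■■■■                       ┃     
 ┃■1  12■■■■                       ┃     
 ┃■1   1112■                       ┃     
 ┃■1      1■                       ┃     
 ┃■1 122211■                       ┃     
 ┃■1 1■■■■■■                       ┃     
 ┃■223■■■■■■                       ┃     
 ┃■■■■■■■■■■                       ┃     
 ┗━━━━━━━━━━━━━━━━━━━━━━━━━━━━━━━━━┛     
                                         
                                         
                                         
                                         
                                         
                                         
                                         
                                         
                                         


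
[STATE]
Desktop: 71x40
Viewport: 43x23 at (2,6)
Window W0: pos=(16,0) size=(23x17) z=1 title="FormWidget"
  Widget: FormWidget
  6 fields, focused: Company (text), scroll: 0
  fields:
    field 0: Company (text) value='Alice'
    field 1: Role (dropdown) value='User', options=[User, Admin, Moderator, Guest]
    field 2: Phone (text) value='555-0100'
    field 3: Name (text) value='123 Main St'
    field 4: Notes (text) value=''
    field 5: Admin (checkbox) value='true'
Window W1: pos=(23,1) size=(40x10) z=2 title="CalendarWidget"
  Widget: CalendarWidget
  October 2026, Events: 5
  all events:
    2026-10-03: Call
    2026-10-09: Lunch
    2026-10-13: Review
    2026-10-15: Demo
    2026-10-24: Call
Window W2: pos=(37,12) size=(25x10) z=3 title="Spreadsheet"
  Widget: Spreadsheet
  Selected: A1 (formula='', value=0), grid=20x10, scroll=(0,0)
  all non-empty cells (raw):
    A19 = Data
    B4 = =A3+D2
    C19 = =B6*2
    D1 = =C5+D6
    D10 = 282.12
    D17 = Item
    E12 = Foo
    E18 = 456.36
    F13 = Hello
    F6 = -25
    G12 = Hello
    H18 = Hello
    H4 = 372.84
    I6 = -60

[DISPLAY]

              ┃  Name┃          1  2  3*  4
              ┃  Note┃ 5  6  7  8  9* 10 11
              ┃  Admi┃12 13* 14 15* 16 17 1
              ┃      ┃19 20 21 22 23 24* 25
              ┃      ┗━━━━━━━━━━━━━━━━━━━━━
              ┃                     ┃      
              ┃                    ┏━━━━━━━
              ┃                    ┃ Spread
              ┃                    ┠───────
              ┃                    ┃A1:    
              ┗━━━━━━━━━━━━━━━━━━━━┃       
                                   ┃-------
                                   ┃  1    
                                   ┃  2    
                                   ┃  3    
                                   ┗━━━━━━━
                                           
                                           
                                           
                                           
                                           
                                           
                                           


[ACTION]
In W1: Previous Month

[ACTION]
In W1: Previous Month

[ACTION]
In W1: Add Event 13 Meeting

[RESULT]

              ┃  Name┃                1  2 
              ┃  Note┃ 3  4  5  6  7  8  9 
              ┃  Admi┃10 11 12 13* 14 15 16
              ┃      ┃17 18 19 20 21 22 23 
              ┃      ┗━━━━━━━━━━━━━━━━━━━━━
              ┃                     ┃      
              ┃                    ┏━━━━━━━
              ┃                    ┃ Spread
              ┃                    ┠───────
              ┃                    ┃A1:    
              ┗━━━━━━━━━━━━━━━━━━━━┃       
                                   ┃-------
                                   ┃  1    
                                   ┃  2    
                                   ┃  3    
                                   ┗━━━━━━━
                                           
                                           
                                           
                                           
                                           
                                           
                                           


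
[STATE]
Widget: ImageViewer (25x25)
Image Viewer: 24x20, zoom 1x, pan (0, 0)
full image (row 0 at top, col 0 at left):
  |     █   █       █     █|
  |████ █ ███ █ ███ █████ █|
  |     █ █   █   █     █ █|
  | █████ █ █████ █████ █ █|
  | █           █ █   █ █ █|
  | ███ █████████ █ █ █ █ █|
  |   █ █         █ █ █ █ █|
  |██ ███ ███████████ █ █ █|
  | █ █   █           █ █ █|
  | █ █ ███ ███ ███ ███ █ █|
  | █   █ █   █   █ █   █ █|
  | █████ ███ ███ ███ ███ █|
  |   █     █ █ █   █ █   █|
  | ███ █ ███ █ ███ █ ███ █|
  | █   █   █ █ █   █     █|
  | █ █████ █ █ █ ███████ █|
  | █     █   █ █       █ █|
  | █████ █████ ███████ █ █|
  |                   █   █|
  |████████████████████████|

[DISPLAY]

     █   █       █     █ 
████ █ ███ █ ███ █████ █ 
     █ █   █   █     █ █ 
 █████ █ █████ █████ █ █ 
 █           █ █   █ █ █ 
 ███ █████████ █ █ █ █ █ 
   █ █         █ █ █ █ █ 
██ ███ ███████████ █ █ █ 
 █ █   █           █ █ █ 
 █ █ ███ ███ ███ ███ █ █ 
 █   █ █   █   █ █   █ █ 
 █████ ███ ███ ███ ███ █ 
   █     █ █ █   █ █   █ 
 ███ █ ███ █ ███ █ ███ █ 
 █   █   █ █ █   █     █ 
 █ █████ █ █ █ ███████ █ 
 █     █   █ █       █ █ 
 █████ █████ ███████ █ █ 
                   █   █ 
████████████████████████ 
                         
                         
                         
                         
                         


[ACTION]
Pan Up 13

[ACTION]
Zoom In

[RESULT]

          ██      ██     
          ██      ██     
████████  ██  ██████  ██ 
████████  ██  ██████  ██ 
          ██  ██      ██ 
          ██  ██      ██ 
  ██████████  ██  ███████
  ██████████  ██  ███████
  ██                     
  ██                     
  ██████  ███████████████
  ██████  ███████████████
      ██  ██             
      ██  ██             
████  ██████  ███████████
████  ██████  ███████████
  ██  ██      ██         
  ██  ██      ██         
  ██  ██  ██████  ██████ 
  ██  ██  ██████  ██████ 
  ██      ██  ██      ██ 
  ██      ██  ██      ██ 
  ██████████  ██████  ███
  ██████████  ██████  ███
      ██          ██  ██ 


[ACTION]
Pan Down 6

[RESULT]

  ██████████  ██  ███████
  ██████████  ██  ███████
  ██                     
  ██                     
  ██████  ███████████████
  ██████  ███████████████
      ██  ██             
      ██  ██             
████  ██████  ███████████
████  ██████  ███████████
  ██  ██      ██         
  ██  ██      ██         
  ██  ██  ██████  ██████ 
  ██  ██  ██████  ██████ 
  ██      ██  ██      ██ 
  ██      ██  ██      ██ 
  ██████████  ██████  ███
  ██████████  ██████  ███
      ██          ██  ██ 
      ██          ██  ██ 
  ██████  ██  ██████  ██ 
  ██████  ██  ██████  ██ 
  ██      ██      ██  ██ 
  ██      ██      ██  ██ 
  ██  ██████████  ██  ██ 


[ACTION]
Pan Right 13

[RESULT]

 ██  ██████████  ████████
 ██  ██████████  ████████
             ██  ██      
             ██  ██      
███████████████  ██  ██  
███████████████  ██  ██  
                 ██  ██  
                 ██  ██  
 ██████████████████████  
 ██████████████████████  
 ██                      
 ██                      
███  ██████  ██████  ████
███  ██████  ██████  ████
 ██      ██      ██  ██  
 ██      ██      ██  ██  
 ██████  ██████  ██████  
 ██████  ██████  ██████  
     ██  ██  ██      ██  
     ██  ██  ██      ██  
 ██████  ██  ██████  ██  
 ██████  ██  ██████  ██  
     ██  ██  ██      ██  
     ██  ██  ██      ██  
███  ██  ██  ██  ████████


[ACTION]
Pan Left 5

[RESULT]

████  ██  ██████████  ███
████  ██  ██████████  ███
                  ██  ██ 
                  ██  ██ 
  ██████████████████  ██ 
  ██████████████████  ██ 
  ██                  ██ 
  ██                  ██ 
████  ███████████████████
████  ███████████████████
      ██                 
      ██                 
  ██████  ██████  ██████ 
  ██████  ██████  ██████ 
  ██  ██      ██      ██ 
  ██  ██      ██      ██ 
████  ██████  ██████  ███
████  ██████  ██████  ███
          ██  ██  ██     
          ██  ██  ██     
  ██  ██████  ██  ██████ 
  ██  ██████  ██  ██████ 
  ██      ██  ██  ██     
  ██      ██  ██  ██     
████████  ██  ██  ██  ███


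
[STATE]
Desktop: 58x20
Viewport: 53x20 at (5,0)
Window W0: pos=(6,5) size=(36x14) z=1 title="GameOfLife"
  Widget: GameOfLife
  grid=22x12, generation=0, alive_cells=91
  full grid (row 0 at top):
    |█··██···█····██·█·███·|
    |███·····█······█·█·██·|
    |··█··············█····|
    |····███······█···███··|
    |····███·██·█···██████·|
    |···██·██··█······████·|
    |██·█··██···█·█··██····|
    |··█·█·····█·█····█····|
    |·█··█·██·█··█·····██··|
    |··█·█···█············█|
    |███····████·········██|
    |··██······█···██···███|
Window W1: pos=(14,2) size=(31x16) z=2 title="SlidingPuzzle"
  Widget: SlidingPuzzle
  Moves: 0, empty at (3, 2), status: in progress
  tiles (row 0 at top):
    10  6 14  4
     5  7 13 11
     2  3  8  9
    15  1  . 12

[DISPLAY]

                                                     
                                                     
         ┏━━━━━━━━━━━━━━━━━━━━━━━━━━━━━┓             
         ┃ SlidingPuzzle               ┃             
         ┠─────────────────────────────┨             
 ┏━━━━━━━┃┌────┬────┬────┬────┐        ┃             
 ┃ GameOf┃│ 10 │  6 │ 14 │  4 │        ┃             
 ┠───────┃├────┼────┼────┼────┤        ┃             
 ┃Gen: 0 ┃│  5 │  7 │ 13 │ 11 │        ┃             
 ┃███····┃├────┼────┼────┼────┤        ┃             
 ┃··█····┃│  2 │  3 │  8 │  9 │        ┃             
 ┃····███┃├────┼────┼────┼────┤        ┃             
 ┃····███┃│ 15 │  1 │    │ 12 │        ┃             
 ┃···██·█┃└────┴────┴────┴────┘        ┃             
 ┃██·█··█┃Moves: 0                     ┃             
 ┃··█·█··┃                             ┃             
 ┃·█··█·█┃                             ┃             
 ┃··█·█··┗━━━━━━━━━━━━━━━━━━━━━━━━━━━━━┛             
 ┗━━━━━━━━━━━━━━━━━━━━━━━━━━━━━━━━━━┛                
                                                     


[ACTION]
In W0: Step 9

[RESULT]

                                                     
                                                     
         ┏━━━━━━━━━━━━━━━━━━━━━━━━━━━━━┓             
         ┃ SlidingPuzzle               ┃             
         ┠─────────────────────────────┨             
 ┏━━━━━━━┃┌────┬────┬────┬────┐        ┃             
 ┃ GameOf┃│ 10 │  6 │ 14 │  4 │        ┃             
 ┠───────┃├────┼────┼────┼────┤        ┃             
 ┃Gen: 9 ┃│  5 │  7 │ 13 │ 11 │        ┃             
 ┃····█··┃├────┼────┼────┼────┤        ┃             
 ┃·······┃│  2 │  3 │  8 │  9 │        ┃             
 ┃·······┃├────┼────┼────┼────┤        ┃             
 ┃·····██┃│ 15 │  1 │    │ 12 │        ┃             
 ┃····█··┃└────┴────┴────┴────┘        ┃             
 ┃·······┃Moves: 0                     ┃             
 ┃····███┃                             ┃             
 ┃······█┃                             ┃             
 ┃·······┗━━━━━━━━━━━━━━━━━━━━━━━━━━━━━┛             
 ┗━━━━━━━━━━━━━━━━━━━━━━━━━━━━━━━━━━┛                
                                                     


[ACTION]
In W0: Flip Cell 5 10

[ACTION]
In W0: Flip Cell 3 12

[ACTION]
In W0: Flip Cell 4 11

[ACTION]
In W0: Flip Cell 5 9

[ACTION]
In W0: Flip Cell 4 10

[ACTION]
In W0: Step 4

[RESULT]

                                                     
                                                     
         ┏━━━━━━━━━━━━━━━━━━━━━━━━━━━━━┓             
         ┃ SlidingPuzzle               ┃             
         ┠─────────────────────────────┨             
 ┏━━━━━━━┃┌────┬────┬────┬────┐        ┃             
 ┃ GameOf┃│ 10 │  6 │ 14 │  4 │        ┃             
 ┠───────┃├────┼────┼────┼────┤        ┃             
 ┃Gen: 13┃│  5 │  7 │ 13 │ 11 │        ┃             
 ┃·······┃├────┼────┼────┼────┤        ┃             
 ┃······█┃│  2 │  3 │  8 │  9 │        ┃             
 ┃·······┃├────┼────┼────┼────┤        ┃             
 ┃······█┃│ 15 │  1 │    │ 12 │        ┃             
 ┃·······┃└────┴────┴────┴────┘        ┃             
 ┃·······┃Moves: 0                     ┃             
 ┃·······┃                             ┃             
 ┃·······┃                             ┃             
 ┃·······┗━━━━━━━━━━━━━━━━━━━━━━━━━━━━━┛             
 ┗━━━━━━━━━━━━━━━━━━━━━━━━━━━━━━━━━━┛                
                                                     


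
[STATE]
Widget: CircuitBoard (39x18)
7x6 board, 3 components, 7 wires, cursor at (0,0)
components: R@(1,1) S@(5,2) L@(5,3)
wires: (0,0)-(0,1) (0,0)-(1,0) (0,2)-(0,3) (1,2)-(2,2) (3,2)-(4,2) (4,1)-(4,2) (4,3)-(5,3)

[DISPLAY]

   0 1 2 3 4 5 6                       
0  [.]─ ·   · ─ ·                      
    │                                  
1   ·   R   ·                          
            │                          
2           ·                          
                                       
3           ·                          
            │                          
4       · ─ ·   ·                      
                │                      
5           S   L                      
Cursor: (0,0)                          
                                       
                                       
                                       
                                       
                                       


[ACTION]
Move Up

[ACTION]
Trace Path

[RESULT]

   0 1 2 3 4 5 6                       
0  [.]─ ·   · ─ ·                      
    │                                  
1   ·   R   ·                          
            │                          
2           ·                          
                                       
3           ·                          
            │                          
4       · ─ ·   ·                      
                │                      
5           S   L                      
Cursor: (0,0)  Trace: Path with 3 nodes
                                       
                                       
                                       
                                       
                                       


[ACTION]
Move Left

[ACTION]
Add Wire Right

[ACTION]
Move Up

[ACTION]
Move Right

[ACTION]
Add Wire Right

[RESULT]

   0 1 2 3 4 5 6                       
0   · ─[.]─ · ─ ·                      
    │                                  
1   ·   R   ·                          
            │                          
2           ·                          
                                       
3           ·                          
            │                          
4       · ─ ·   ·                      
                │                      
5           S   L                      
Cursor: (0,1)  Trace: Path with 3 nodes
                                       
                                       
                                       
                                       
                                       


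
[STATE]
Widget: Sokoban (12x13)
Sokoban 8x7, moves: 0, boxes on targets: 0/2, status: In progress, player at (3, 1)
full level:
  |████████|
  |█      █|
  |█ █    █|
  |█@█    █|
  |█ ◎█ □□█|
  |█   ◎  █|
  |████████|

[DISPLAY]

████████    
█      █    
█ █    █    
█@█    █    
█ ◎█ □□█    
█   ◎  █    
████████    
Moves: 0  0/
            
            
            
            
            


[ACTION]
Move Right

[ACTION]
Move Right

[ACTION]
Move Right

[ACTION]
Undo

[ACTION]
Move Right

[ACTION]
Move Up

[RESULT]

████████    
█      █    
█@█    █    
█ █    █    
█ ◎█ □□█    
█   ◎  █    
████████    
Moves: 1  0/
            
            
            
            
            


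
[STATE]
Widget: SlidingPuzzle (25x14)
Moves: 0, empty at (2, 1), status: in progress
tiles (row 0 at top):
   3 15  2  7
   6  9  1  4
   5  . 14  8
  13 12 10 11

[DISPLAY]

┌────┬────┬────┬────┐    
│  3 │ 15 │  2 │  7 │    
├────┼────┼────┼────┤    
│  6 │  9 │  1 │  4 │    
├────┼────┼────┼────┤    
│  5 │    │ 14 │  8 │    
├────┼────┼────┼────┤    
│ 13 │ 12 │ 10 │ 11 │    
└────┴────┴────┴────┘    
Moves: 0                 
                         
                         
                         
                         


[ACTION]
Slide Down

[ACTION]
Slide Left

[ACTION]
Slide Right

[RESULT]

┌────┬────┬────┬────┐    
│  3 │ 15 │  2 │  7 │    
├────┼────┼────┼────┤    
│  6 │    │  1 │  4 │    
├────┼────┼────┼────┤    
│  5 │  9 │ 14 │  8 │    
├────┼────┼────┼────┤    
│ 13 │ 12 │ 10 │ 11 │    
└────┴────┴────┴────┘    
Moves: 3                 
                         
                         
                         
                         


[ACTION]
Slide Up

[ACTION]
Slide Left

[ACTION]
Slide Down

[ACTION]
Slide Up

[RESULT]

┌────┬────┬────┬────┐    
│  3 │ 15 │  2 │  7 │    
├────┼────┼────┼────┤    
│  6 │  9 │  1 │  4 │    
├────┼────┼────┼────┤    
│  5 │ 14 │    │  8 │    
├────┼────┼────┼────┤    
│ 13 │ 12 │ 10 │ 11 │    
└────┴────┴────┴────┘    
Moves: 7                 
                         
                         
                         
                         


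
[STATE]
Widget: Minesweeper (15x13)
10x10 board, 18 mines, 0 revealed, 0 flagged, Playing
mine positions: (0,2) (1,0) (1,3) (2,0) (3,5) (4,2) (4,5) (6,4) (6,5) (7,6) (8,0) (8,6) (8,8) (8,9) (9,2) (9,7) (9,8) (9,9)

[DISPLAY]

■■■■■■■■■■     
■■■■■■■■■■     
■■■■■■■■■■     
■■■■■■■■■■     
■■■■■■■■■■     
■■■■■■■■■■     
■■■■■■■■■■     
■■■■■■■■■■     
■■■■■■■■■■     
■■■■■■■■■■     
               
               
               


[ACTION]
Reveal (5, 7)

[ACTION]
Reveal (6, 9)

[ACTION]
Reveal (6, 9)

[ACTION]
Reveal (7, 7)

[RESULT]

■■■■1          
■■■■1          
■■■■211        
■■■■■■2        
■■■■■■2        
■■■■■■2        
■■■■■■21       
■■■■■■■322     
■■■■■■■■■■     
■■■■■■■■■■     
               
               
               


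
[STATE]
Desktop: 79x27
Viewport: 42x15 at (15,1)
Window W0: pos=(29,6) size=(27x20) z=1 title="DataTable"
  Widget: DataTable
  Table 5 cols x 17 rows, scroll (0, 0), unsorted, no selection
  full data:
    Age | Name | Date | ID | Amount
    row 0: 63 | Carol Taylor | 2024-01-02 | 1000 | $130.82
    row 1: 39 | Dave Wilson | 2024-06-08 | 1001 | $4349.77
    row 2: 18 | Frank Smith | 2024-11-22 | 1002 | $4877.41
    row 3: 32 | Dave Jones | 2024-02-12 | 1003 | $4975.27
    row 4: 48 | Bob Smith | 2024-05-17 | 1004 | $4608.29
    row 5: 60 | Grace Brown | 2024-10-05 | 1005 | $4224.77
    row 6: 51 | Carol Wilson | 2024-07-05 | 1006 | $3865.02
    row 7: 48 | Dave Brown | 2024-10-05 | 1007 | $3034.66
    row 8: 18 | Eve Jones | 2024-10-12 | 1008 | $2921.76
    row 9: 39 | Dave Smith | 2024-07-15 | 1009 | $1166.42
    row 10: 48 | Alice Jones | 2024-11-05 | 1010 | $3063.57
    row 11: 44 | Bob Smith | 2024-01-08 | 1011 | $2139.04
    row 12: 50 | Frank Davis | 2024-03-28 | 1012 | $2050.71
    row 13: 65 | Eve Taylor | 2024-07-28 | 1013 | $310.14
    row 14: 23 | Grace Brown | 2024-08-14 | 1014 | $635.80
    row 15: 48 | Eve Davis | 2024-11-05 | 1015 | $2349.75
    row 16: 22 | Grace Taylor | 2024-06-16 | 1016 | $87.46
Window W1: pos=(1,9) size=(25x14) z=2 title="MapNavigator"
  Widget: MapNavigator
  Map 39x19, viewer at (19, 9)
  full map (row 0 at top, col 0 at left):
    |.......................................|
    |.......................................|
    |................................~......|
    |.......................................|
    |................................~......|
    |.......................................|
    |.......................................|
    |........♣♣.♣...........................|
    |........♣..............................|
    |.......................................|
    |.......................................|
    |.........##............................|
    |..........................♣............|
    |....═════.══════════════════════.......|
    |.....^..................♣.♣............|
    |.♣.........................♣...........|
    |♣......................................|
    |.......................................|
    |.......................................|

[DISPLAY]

                                          
                                          
                                          
                                          
                                          
              ┏━━━━━━━━━━━━━━━━━━━━━━━━━┓ 
              ┃ DataTable               ┃ 
              ┠─────────────────────────┨ 
━━━━━━━━━━┓   ┃Age│Name        │Date    ┃ 
          ┃   ┃───┼────────────┼────────┃ 
──────────┨   ┃63 │Carol Taylor│2024-01-┃ 
..........┃   ┃39 │Dave Wilson │2024-06-┃ 
..........┃   ┃18 │Frank Smith │2024-11-┃ 
..........┃   ┃32 │Dave Jones  │2024-02-┃ 
..........┃   ┃48 │Bob Smith   │2024-05-┃ 


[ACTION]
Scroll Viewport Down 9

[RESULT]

          ┃   ┃───┼────────────┼────────┃ 
──────────┨   ┃63 │Carol Taylor│2024-01-┃ 
..........┃   ┃39 │Dave Wilson │2024-06-┃ 
..........┃   ┃18 │Frank Smith │2024-11-┃ 
..........┃   ┃32 │Dave Jones  │2024-02-┃ 
..........┃   ┃48 │Bob Smith   │2024-05-┃ 
..........┃   ┃60 │Grace Brown │2024-10-┃ 
..........┃   ┃51 │Carol Wilson│2024-07-┃ 
..........┃   ┃48 │Dave Brown  │2024-10-┃ 
..........┃   ┃18 │Eve Jones   │2024-10-┃ 
.....♣....┃   ┃39 │Dave Smith  │2024-07-┃ 
══════════┃   ┃48 │Alice Jones │2024-11-┃ 
━━━━━━━━━━┛   ┃44 │Bob Smith   │2024-01-┃ 
              ┃50 │Frank Davis │2024-03-┃ 
              ┃65 │Eve Taylor  │2024-07-┃ 


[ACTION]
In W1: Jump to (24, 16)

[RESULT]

          ┃   ┃───┼────────────┼────────┃ 
──────────┨   ┃63 │Carol Taylor│2024-01-┃ 
..........┃   ┃39 │Dave Wilson │2024-06-┃ 
♣.........┃   ┃18 │Frank Smith │2024-11-┃ 
══════....┃   ┃32 │Dave Jones  │2024-02-┃ 
♣.........┃   ┃48 │Bob Smith   │2024-05-┃ 
.♣........┃   ┃60 │Grace Brown │2024-10-┃ 
..........┃   ┃51 │Carol Wilson│2024-07-┃ 
..........┃   ┃48 │Dave Brown  │2024-10-┃ 
..........┃   ┃18 │Eve Jones   │2024-10-┃ 
          ┃   ┃39 │Dave Smith  │2024-07-┃ 
          ┃   ┃48 │Alice Jones │2024-11-┃ 
━━━━━━━━━━┛   ┃44 │Bob Smith   │2024-01-┃ 
              ┃50 │Frank Davis │2024-03-┃ 
              ┃65 │Eve Taylor  │2024-07-┃ 
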